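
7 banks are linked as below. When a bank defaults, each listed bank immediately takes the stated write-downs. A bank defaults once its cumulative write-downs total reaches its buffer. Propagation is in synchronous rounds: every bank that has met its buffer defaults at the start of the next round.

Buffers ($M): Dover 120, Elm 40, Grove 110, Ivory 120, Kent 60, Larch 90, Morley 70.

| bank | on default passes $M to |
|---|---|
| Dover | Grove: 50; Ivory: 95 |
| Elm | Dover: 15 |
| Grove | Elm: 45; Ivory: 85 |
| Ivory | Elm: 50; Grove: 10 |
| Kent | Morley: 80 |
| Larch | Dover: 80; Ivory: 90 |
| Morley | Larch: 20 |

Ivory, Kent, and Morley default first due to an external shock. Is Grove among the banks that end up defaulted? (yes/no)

Round 1 — Ivory, Kent, Morley default (initial).
  Elm: +50 → 50 ≥ 40
  Grove: +10 → 10 < 110
  Larch: +20 → 20 < 90
Round 2 — Elm defaults.
  Dover: +15 → 15 < 120
No further defaults.

no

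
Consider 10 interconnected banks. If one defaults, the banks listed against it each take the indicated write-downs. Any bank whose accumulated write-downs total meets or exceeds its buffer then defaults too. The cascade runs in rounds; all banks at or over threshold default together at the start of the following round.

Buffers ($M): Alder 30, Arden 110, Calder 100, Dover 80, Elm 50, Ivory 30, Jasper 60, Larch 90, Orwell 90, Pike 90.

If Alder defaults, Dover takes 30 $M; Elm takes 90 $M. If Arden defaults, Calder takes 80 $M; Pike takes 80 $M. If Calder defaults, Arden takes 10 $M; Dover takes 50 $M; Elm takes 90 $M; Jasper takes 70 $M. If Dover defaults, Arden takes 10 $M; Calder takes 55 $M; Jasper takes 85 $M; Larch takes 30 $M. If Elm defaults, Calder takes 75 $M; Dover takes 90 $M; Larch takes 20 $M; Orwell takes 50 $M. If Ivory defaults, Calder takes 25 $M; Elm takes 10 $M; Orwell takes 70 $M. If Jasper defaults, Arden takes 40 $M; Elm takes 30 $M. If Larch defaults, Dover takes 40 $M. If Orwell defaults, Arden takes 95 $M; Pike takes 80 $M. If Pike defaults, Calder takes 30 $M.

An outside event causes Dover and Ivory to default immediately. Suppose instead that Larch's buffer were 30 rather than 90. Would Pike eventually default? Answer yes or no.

With Larch's buffer at 30:
Round 1 — Dover, Ivory default (initial).
  Arden: +10 → 10 < 110
  Calder: +55+25 → 80 < 100
  Elm: +10 → 10 < 50
  Jasper: +85 → 85 ≥ 60
  Larch: +30 → 30 ≥ 30
  Orwell: +70 → 70 < 90
Round 2 — Jasper, Larch default.
  Arden: +40 → 50 < 110
  Elm: +30 → 40 < 50
No further defaults.

no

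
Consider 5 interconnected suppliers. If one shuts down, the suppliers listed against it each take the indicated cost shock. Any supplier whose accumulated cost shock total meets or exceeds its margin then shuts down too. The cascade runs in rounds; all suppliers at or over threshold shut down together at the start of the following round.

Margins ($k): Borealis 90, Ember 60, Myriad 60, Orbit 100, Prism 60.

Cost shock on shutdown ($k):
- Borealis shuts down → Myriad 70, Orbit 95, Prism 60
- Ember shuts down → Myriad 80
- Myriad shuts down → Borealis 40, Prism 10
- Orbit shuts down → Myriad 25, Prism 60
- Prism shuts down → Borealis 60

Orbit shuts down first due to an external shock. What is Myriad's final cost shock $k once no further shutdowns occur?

Round 1 — Orbit shuts down (initial).
  Myriad: +25 → 25 < 60
  Prism: +60 → 60 ≥ 60
Round 2 — Prism shuts down.
  Borealis: +60 → 60 < 90
No further shutdowns.

25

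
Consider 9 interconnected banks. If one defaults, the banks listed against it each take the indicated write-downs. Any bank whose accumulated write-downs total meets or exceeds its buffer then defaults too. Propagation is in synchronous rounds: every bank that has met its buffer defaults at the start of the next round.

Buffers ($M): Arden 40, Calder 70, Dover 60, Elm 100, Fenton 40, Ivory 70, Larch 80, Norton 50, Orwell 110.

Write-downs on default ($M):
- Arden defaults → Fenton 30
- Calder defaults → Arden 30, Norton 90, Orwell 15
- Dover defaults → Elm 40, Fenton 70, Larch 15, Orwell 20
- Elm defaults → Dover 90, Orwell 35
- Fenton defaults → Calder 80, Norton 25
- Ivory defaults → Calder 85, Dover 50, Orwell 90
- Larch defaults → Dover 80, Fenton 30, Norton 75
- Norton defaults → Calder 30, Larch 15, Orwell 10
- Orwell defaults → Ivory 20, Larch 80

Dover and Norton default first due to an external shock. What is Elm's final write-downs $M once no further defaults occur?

Round 1 — Dover, Norton default (initial).
  Calder: +30 → 30 < 70
  Elm: +40 → 40 < 100
  Fenton: +70 → 70 ≥ 40
  Larch: +15+15 → 30 < 80
  Orwell: +20+10 → 30 < 110
Round 2 — Fenton defaults.
  Calder: +80 → 110 ≥ 70
Round 3 — Calder defaults.
  Arden: +30 → 30 < 40
  Orwell: +15 → 45 < 110
No further defaults.

40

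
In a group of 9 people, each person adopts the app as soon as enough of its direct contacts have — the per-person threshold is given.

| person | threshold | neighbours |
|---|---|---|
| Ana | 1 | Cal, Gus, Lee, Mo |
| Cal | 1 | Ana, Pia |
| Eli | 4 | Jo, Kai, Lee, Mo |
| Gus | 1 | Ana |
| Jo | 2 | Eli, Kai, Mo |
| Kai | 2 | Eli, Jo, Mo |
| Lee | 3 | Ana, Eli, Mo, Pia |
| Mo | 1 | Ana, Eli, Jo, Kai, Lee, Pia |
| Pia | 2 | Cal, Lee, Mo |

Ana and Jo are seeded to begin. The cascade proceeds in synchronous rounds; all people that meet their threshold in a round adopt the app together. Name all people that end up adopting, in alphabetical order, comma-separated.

Round 1 — Ana, Jo adopt the app (initial).
Round 2 — checking thresholds:
  Cal: 1 of 2 neighbours ≥ 1, adopts the app.
  Eli: 1 of 4 neighbours < 4, not yet.
  Gus: 1 of 1 neighbours ≥ 1, adopts the app.
  Kai: 1 of 3 neighbours < 2, not yet.
  Lee: 1 of 4 neighbours < 3, not yet.
  Mo: 2 of 6 neighbours ≥ 1, adopts the app.
Round 3 — checking thresholds:
  Eli: 2 of 4 neighbours < 4, not yet.
  Kai: 2 of 3 neighbours ≥ 2, adopts the app.
  Lee: 2 of 4 neighbours < 3, not yet.
  Pia: 2 of 3 neighbours ≥ 2, adopts the app.
Round 4 — checking thresholds:
  Eli: 3 of 4 neighbours < 4, not yet.
  Lee: 3 of 4 neighbours ≥ 3, adopts the app.
Round 5 — checking thresholds:
  Eli: 4 of 4 neighbours ≥ 4, adopts the app.
Round 6 — no new adoptions; cascade stops.

Ana, Cal, Eli, Gus, Jo, Kai, Lee, Mo, Pia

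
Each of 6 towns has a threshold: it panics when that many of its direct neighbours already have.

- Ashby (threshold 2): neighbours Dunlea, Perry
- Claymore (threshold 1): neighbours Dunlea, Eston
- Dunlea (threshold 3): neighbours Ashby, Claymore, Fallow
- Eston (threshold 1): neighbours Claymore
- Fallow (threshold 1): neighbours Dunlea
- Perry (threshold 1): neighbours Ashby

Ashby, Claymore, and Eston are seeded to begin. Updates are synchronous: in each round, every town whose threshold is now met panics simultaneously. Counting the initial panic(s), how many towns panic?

Round 1 — Ashby, Claymore, Eston panic (initial).
Round 2 — checking thresholds:
  Dunlea: 2 of 3 neighbours < 3, holds.
  Perry: 1 of 1 neighbours ≥ 1, panics.
Round 3 — no new panics; cascade stops.

4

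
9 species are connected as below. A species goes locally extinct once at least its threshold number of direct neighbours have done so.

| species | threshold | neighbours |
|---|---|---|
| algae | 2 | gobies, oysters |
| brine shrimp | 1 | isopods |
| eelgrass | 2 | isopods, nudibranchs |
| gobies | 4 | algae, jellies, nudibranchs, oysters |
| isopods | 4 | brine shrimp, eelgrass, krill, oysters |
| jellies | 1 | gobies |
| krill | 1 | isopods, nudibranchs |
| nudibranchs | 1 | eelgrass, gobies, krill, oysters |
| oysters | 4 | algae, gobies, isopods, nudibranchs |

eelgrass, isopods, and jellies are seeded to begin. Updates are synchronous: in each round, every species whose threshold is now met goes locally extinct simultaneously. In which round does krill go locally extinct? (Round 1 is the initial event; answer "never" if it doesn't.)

2

Round 1 — eelgrass, isopods, jellies go locally extinct (initial).
Round 2 — checking thresholds:
  brine shrimp: 1 of 1 neighbours ≥ 1, goes locally extinct.
  gobies: 1 of 4 neighbours < 4, holds.
  krill: 1 of 2 neighbours ≥ 1, goes locally extinct.
  nudibranchs: 1 of 4 neighbours ≥ 1, goes locally extinct.
  oysters: 1 of 4 neighbours < 4, holds.
Round 3 — no new extinctions; cascade stops.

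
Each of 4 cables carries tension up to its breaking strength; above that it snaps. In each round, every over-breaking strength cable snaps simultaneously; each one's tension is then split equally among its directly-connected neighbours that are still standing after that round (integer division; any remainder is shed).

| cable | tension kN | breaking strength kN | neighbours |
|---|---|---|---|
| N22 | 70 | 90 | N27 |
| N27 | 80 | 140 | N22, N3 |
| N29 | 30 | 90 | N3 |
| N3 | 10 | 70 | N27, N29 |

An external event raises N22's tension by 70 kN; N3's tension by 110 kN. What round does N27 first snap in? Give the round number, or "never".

2

Round 1 — N22 at 140 > 90; N3 at 120 > 70. N22, N3 snap.
  N22 sheds 140 kN to N27: 140 each.
    N27: 80+140 = 220 > 140
  N3 sheds 120 kN to N27, N29: 60 each.
    N27: 220+60 = 280 > 140
    N29: 30+60 = 90 ≤ 90
Round 2 — N27 snaps.
  N27 sheds 280 kN: no online neighbours, lost.
No further breaks.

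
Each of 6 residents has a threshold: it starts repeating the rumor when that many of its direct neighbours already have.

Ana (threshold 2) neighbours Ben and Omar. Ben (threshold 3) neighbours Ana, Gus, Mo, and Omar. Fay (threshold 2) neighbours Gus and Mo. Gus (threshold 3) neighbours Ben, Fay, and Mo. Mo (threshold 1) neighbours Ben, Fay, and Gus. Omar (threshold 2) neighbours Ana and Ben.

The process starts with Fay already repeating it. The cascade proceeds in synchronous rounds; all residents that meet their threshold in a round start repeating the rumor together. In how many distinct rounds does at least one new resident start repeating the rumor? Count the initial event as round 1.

2

Round 1 — Fay starts repeating the rumor (initial).
Round 2 — checking thresholds:
  Gus: 1 of 3 neighbours < 3, holds.
  Mo: 1 of 3 neighbours ≥ 1, starts repeating the rumor.
Round 3 — no new spreads; cascade stops.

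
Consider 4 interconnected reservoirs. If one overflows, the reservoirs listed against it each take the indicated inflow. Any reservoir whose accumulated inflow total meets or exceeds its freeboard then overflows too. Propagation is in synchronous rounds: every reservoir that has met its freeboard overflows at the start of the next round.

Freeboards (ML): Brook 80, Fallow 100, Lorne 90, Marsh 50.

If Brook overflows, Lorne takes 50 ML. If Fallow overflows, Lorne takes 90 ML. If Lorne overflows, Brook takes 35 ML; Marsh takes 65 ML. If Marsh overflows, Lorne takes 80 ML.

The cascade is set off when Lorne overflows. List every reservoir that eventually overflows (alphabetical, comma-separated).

Round 1 — Lorne overflows (initial).
  Brook: +35 → 35 < 80
  Marsh: +65 → 65 ≥ 50
Round 2 — Marsh overflows.
No further overflows.

Lorne, Marsh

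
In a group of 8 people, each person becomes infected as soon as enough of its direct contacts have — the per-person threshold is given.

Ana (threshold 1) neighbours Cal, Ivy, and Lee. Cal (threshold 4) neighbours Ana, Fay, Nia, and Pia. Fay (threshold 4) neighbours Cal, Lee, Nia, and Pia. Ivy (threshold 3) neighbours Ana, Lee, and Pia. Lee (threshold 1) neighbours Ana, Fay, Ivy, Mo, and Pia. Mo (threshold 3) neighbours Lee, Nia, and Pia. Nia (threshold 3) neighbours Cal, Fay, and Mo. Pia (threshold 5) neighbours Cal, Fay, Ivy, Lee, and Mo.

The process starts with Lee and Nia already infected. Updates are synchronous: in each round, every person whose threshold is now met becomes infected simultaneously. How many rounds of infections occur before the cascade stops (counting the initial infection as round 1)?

Round 1 — Lee, Nia become infected (initial).
Round 2 — checking thresholds:
  Ana: 1 of 3 neighbours ≥ 1, becomes infected.
  Cal: 1 of 4 neighbours < 4, holds.
  Fay: 2 of 4 neighbours < 4, holds.
  Ivy: 1 of 3 neighbours < 3, holds.
  Mo: 2 of 3 neighbours < 3, holds.
  Pia: 1 of 5 neighbours < 5, holds.
Round 3 — no new infections; cascade stops.

2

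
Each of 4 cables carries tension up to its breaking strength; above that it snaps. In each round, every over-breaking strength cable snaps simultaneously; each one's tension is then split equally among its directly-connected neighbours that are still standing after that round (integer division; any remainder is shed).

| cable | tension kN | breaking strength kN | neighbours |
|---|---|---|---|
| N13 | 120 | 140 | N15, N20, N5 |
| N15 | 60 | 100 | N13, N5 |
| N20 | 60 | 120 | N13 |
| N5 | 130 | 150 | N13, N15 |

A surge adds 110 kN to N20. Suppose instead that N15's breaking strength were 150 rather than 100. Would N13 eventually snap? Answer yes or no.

yes

With N15's breaking strength at 150:
Round 1 — N20 at 170 > 120. N20 snaps.
  N20 sheds 170 kN to N13: 170 each.
    N13: 120+170 = 290 > 140
Round 2 — N13 snaps.
  N13 sheds 290 kN to N15, N5: 145 each.
    N15: 60+145 = 205 > 150
    N5: 130+145 = 275 > 150
Round 3 — N15, N5 snap.
  N15 sheds 205 kN: no online neighbours, lost.
  N5 sheds 275 kN: no online neighbours, lost.
No further breaks.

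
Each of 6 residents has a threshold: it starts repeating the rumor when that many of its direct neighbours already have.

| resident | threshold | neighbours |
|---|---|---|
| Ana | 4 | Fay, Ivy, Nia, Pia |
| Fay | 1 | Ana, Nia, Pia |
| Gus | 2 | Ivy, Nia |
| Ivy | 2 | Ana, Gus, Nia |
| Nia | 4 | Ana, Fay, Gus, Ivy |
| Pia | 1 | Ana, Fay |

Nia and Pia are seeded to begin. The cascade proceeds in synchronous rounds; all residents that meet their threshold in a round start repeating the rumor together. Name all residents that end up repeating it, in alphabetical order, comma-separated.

Round 1 — Nia, Pia start repeating the rumor (initial).
Round 2 — checking thresholds:
  Ana: 2 of 4 neighbours < 4, holds.
  Fay: 2 of 3 neighbours ≥ 1, starts repeating the rumor.
  Gus: 1 of 2 neighbours < 2, holds.
  Ivy: 1 of 3 neighbours < 2, holds.
Round 3 — no new spreads; cascade stops.

Fay, Nia, Pia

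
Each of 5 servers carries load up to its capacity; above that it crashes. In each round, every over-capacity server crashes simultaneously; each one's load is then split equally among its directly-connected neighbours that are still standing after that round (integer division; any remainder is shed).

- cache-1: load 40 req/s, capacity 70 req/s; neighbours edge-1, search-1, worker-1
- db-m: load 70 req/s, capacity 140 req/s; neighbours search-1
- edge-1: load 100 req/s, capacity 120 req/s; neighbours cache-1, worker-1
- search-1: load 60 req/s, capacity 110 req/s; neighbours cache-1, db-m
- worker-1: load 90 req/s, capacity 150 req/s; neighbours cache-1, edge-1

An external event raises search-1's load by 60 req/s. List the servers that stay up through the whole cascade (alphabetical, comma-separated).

Round 1 — search-1 at 120 > 110. search-1 crashes.
  search-1 sheds 120 req/s to cache-1, db-m: 60 each.
    cache-1: 40+60 = 100 > 70
    db-m: 70+60 = 130 ≤ 140
Round 2 — cache-1 crashes.
  cache-1 sheds 100 req/s to edge-1, worker-1: 50 each.
    edge-1: 100+50 = 150 > 120
    worker-1: 90+50 = 140 ≤ 150
Round 3 — edge-1 crashes.
  edge-1 sheds 150 req/s to worker-1: 150 each.
    worker-1: 140+150 = 290 > 150
Round 4 — worker-1 crashes.
  worker-1 sheds 290 req/s: no online neighbours, lost.
No further crashes.

db-m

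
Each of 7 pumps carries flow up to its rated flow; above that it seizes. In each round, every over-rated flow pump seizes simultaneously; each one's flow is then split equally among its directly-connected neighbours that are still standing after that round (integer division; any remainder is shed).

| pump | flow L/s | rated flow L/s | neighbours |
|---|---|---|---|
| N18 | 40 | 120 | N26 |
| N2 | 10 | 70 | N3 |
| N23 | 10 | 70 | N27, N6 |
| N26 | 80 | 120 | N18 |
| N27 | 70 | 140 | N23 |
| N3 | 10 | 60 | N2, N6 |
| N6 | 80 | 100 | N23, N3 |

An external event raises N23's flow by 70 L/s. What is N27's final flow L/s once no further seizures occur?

110

Round 1 — N23 at 80 > 70. N23 seizes.
  N23 sheds 80 L/s to N27, N6: 40 each.
    N27: 70+40 = 110 ≤ 140
    N6: 80+40 = 120 > 100
Round 2 — N6 seizes.
  N6 sheds 120 L/s to N3: 120 each.
    N3: 10+120 = 130 > 60
Round 3 — N3 seizes.
  N3 sheds 130 L/s to N2: 130 each.
    N2: 10+130 = 140 > 70
Round 4 — N2 seizes.
  N2 sheds 140 L/s: no online neighbours, lost.
No further seizures.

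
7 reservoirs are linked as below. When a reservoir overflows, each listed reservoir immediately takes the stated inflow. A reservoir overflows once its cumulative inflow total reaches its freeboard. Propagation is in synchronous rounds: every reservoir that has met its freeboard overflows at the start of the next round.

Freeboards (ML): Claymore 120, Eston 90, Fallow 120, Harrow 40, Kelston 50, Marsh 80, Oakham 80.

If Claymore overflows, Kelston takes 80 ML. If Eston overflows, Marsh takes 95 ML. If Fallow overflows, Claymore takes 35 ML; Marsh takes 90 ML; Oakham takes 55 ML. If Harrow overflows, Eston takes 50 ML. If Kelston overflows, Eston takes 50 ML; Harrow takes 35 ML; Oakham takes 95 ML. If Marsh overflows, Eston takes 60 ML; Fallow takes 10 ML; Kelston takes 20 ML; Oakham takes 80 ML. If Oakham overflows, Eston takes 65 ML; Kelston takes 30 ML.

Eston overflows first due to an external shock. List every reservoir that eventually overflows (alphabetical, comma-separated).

Eston, Kelston, Marsh, Oakham

Round 1 — Eston overflows (initial).
  Marsh: +95 → 95 ≥ 80
Round 2 — Marsh overflows.
  Fallow: +10 → 10 < 120
  Kelston: +20 → 20 < 50
  Oakham: +80 → 80 ≥ 80
Round 3 — Oakham overflows.
  Kelston: +30 → 50 ≥ 50
Round 4 — Kelston overflows.
  Harrow: +35 → 35 < 40
No further overflows.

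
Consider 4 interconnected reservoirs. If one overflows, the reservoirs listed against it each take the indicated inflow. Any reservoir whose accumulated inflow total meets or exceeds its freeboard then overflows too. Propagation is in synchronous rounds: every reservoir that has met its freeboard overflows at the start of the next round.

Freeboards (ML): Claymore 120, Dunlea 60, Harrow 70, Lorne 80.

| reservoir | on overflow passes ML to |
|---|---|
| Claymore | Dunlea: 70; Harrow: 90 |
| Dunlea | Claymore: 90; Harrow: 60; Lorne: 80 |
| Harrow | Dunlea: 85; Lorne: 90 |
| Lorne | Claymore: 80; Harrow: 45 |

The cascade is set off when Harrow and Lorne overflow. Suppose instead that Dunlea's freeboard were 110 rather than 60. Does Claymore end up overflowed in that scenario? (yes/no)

With Dunlea's freeboard at 110:
Round 1 — Harrow, Lorne overflow (initial).
  Claymore: +80 → 80 < 120
  Dunlea: +85 → 85 < 110
No further overflows.

no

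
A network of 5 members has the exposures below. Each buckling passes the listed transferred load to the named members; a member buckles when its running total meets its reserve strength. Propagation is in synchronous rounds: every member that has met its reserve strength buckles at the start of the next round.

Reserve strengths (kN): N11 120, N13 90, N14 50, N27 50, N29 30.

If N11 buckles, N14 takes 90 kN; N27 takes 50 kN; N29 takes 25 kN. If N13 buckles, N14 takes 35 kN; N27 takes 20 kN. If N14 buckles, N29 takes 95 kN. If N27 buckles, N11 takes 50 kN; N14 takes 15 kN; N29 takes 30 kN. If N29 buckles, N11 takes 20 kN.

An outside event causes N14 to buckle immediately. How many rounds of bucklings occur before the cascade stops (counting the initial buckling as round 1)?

2

Round 1 — N14 buckles (initial).
  N29: +95 → 95 ≥ 30
Round 2 — N29 buckles.
  N11: +20 → 20 < 120
No further bucklings.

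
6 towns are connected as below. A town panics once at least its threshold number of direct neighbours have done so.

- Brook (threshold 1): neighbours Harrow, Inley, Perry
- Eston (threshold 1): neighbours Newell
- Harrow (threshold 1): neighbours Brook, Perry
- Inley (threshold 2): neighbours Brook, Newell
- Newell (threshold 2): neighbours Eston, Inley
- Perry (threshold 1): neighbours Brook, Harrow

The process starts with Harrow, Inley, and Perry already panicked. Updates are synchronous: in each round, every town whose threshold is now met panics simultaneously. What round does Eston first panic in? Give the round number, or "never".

Round 1 — Harrow, Inley, Perry panic (initial).
Round 2 — checking thresholds:
  Brook: 3 of 3 neighbours ≥ 1, panics.
  Newell: 1 of 2 neighbours < 2, holds.
Round 3 — no new panics; cascade stops.

never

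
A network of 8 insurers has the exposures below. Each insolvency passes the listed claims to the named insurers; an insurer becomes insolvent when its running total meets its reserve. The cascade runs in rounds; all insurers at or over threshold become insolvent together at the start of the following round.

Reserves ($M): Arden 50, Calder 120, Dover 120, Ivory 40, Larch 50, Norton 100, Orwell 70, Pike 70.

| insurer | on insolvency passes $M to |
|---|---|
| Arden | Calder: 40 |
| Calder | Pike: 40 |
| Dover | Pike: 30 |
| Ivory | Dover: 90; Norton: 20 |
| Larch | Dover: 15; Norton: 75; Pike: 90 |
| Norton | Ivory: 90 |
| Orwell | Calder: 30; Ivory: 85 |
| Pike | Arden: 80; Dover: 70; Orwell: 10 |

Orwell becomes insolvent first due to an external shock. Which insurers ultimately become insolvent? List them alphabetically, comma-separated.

Round 1 — Orwell becomes insolvent (initial).
  Calder: +30 → 30 < 120
  Ivory: +85 → 85 ≥ 40
Round 2 — Ivory becomes insolvent.
  Dover: +90 → 90 < 120
  Norton: +20 → 20 < 100
No further insolvencies.

Ivory, Orwell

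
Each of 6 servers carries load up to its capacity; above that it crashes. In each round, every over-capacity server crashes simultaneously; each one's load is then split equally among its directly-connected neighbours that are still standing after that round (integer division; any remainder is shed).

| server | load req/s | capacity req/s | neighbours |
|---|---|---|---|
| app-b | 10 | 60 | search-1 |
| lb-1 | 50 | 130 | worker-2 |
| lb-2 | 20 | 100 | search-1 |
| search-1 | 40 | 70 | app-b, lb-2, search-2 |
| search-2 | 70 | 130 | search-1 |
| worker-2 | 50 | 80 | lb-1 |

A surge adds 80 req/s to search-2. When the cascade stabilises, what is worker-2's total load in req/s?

Round 1 — search-2 at 150 > 130. search-2 crashes.
  search-2 sheds 150 req/s to search-1: 150 each.
    search-1: 40+150 = 190 > 70
Round 2 — search-1 crashes.
  search-1 sheds 190 req/s to app-b, lb-2: 95 each.
    app-b: 10+95 = 105 > 60
    lb-2: 20+95 = 115 > 100
Round 3 — app-b, lb-2 crash.
  app-b sheds 105 req/s: no online neighbours, lost.
  lb-2 sheds 115 req/s: no online neighbours, lost.
No further crashes.

50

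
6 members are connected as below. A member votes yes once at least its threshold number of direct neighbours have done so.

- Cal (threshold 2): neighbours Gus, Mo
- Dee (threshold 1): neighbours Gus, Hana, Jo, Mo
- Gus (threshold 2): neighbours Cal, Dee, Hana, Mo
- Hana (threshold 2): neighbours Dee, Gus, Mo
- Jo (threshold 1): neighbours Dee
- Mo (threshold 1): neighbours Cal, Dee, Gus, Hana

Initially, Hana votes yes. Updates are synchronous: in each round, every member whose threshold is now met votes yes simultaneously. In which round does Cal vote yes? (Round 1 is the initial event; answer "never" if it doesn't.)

Round 1 — Hana votes yes (initial).
Round 2 — checking thresholds:
  Dee: 1 of 4 neighbours ≥ 1, votes yes.
  Gus: 1 of 4 neighbours < 2, holds.
  Mo: 1 of 4 neighbours ≥ 1, votes yes.
Round 3 — checking thresholds:
  Cal: 1 of 2 neighbours < 2, holds.
  Gus: 3 of 4 neighbours ≥ 2, votes yes.
  Jo: 1 of 1 neighbours ≥ 1, votes yes.
Round 4 — checking thresholds:
  Cal: 2 of 2 neighbours ≥ 2, votes yes.
Round 5 — no new yes votes; cascade stops.

4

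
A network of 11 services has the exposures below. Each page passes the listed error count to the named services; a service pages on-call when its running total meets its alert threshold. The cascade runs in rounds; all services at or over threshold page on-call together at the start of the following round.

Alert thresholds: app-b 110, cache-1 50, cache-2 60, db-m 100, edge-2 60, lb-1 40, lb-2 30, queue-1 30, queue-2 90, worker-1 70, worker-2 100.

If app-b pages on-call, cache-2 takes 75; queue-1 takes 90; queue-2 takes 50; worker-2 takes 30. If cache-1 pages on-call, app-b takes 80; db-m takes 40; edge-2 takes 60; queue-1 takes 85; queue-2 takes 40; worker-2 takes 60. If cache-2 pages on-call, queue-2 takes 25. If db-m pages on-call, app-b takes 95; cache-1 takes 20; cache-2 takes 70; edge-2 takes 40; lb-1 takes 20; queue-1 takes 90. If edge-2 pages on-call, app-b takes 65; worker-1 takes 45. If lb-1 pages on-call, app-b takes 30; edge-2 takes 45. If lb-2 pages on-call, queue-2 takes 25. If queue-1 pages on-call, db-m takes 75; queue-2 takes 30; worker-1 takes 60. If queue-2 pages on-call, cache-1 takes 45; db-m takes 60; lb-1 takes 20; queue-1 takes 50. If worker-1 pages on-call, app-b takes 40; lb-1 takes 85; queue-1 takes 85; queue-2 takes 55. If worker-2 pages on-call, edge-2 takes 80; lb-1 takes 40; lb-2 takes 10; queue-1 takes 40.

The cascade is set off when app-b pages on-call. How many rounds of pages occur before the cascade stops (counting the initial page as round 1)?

7

Round 1 — app-b pages on-call (initial).
  cache-2: +75 → 75 ≥ 60
  queue-1: +90 → 90 ≥ 30
  queue-2: +50 → 50 < 90
  worker-2: +30 → 30 < 100
Round 2 — cache-2, queue-1 page on-call.
  db-m: +75 → 75 < 100
  queue-2: +25+30 → 105 ≥ 90
  worker-1: +60 → 60 < 70
Round 3 — queue-2 pages on-call.
  cache-1: +45 → 45 < 50
  db-m: +60 → 135 ≥ 100
  lb-1: +20 → 20 < 40
Round 4 — db-m pages on-call.
  cache-1: +20 → 65 ≥ 50
  edge-2: +40 → 40 < 60
  lb-1: +20 → 40 ≥ 40
Round 5 — cache-1, lb-1 page on-call.
  edge-2: +60+45 → 145 ≥ 60
  worker-2: +60 → 90 < 100
Round 6 — edge-2 pages on-call.
  worker-1: +45 → 105 ≥ 70
Round 7 — worker-1 pages on-call.
No further pages.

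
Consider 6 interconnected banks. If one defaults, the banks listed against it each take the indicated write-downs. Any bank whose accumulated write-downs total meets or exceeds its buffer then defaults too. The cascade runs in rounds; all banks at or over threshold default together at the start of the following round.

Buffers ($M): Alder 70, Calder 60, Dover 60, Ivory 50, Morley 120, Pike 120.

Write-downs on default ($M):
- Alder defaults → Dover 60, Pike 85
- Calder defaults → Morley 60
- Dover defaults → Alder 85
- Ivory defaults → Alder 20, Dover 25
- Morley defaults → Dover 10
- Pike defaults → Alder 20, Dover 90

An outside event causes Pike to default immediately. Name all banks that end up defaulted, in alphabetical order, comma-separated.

Round 1 — Pike defaults (initial).
  Alder: +20 → 20 < 70
  Dover: +90 → 90 ≥ 60
Round 2 — Dover defaults.
  Alder: +85 → 105 ≥ 70
Round 3 — Alder defaults.
No further defaults.

Alder, Dover, Pike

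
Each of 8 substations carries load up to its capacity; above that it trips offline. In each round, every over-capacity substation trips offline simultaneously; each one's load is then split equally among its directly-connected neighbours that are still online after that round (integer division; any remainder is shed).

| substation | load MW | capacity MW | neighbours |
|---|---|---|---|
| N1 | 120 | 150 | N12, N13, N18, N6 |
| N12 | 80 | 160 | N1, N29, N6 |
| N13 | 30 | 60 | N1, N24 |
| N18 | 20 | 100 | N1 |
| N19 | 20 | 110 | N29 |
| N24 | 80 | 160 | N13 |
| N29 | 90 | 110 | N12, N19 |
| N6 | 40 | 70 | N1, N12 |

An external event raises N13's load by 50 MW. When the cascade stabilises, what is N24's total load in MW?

Round 1 — N13 at 80 > 60. N13 trips offline.
  N13 sheds 80 MW to N1, N24: 40 each.
    N1: 120+40 = 160 > 150
    N24: 80+40 = 120 ≤ 160
Round 2 — N1 trips offline.
  N1 sheds 160 MW to N12, N18, N6: 53 each (1 lost).
    N12: 80+53 = 133 ≤ 160
    N18: 20+53 = 73 ≤ 100
    N6: 40+53 = 93 > 70
Round 3 — N6 trips offline.
  N6 sheds 93 MW to N12: 93 each.
    N12: 133+93 = 226 > 160
Round 4 — N12 trips offline.
  N12 sheds 226 MW to N29: 226 each.
    N29: 90+226 = 316 > 110
Round 5 — N29 trips offline.
  N29 sheds 316 MW to N19: 316 each.
    N19: 20+316 = 336 > 110
Round 6 — N19 trips offline.
  N19 sheds 336 MW: no online neighbours, lost.
No further trips.

120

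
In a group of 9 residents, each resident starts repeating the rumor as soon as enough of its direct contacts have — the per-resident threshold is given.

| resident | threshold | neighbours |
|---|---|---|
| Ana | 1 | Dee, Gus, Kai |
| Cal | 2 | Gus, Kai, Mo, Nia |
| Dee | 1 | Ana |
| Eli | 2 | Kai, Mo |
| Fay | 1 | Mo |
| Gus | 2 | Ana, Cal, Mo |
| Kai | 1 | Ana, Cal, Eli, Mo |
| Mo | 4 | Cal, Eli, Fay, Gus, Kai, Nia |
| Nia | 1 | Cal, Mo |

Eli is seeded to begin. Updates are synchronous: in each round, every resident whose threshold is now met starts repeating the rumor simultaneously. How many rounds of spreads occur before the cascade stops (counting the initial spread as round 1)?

Round 1 — Eli starts repeating the rumor (initial).
Round 2 — checking thresholds:
  Kai: 1 of 4 neighbours ≥ 1, starts repeating the rumor.
  Mo: 1 of 6 neighbours < 4, holds.
Round 3 — checking thresholds:
  Ana: 1 of 3 neighbours ≥ 1, starts repeating the rumor.
  Cal: 1 of 4 neighbours < 2, holds.
  Mo: 2 of 6 neighbours < 4, holds.
Round 4 — checking thresholds:
  Cal: 1 of 4 neighbours < 2, holds.
  Dee: 1 of 1 neighbours ≥ 1, starts repeating the rumor.
  Gus: 1 of 3 neighbours < 2, holds.
  Mo: 2 of 6 neighbours < 4, holds.
Round 5 — no new spreads; cascade stops.

4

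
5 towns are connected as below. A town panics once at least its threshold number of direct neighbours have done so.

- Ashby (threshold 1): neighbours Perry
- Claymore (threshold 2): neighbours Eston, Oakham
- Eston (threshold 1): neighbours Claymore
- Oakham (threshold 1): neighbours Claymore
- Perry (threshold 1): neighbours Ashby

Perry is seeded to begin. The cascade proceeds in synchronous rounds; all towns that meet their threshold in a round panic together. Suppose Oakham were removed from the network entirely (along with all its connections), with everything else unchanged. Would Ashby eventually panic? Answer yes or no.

With Oakham removed:
Round 1 — Perry panics (initial).
Round 2 — checking thresholds:
  Ashby: 1 of 1 neighbours ≥ 1, panics.
Round 3 — no new panics; cascade stops.

yes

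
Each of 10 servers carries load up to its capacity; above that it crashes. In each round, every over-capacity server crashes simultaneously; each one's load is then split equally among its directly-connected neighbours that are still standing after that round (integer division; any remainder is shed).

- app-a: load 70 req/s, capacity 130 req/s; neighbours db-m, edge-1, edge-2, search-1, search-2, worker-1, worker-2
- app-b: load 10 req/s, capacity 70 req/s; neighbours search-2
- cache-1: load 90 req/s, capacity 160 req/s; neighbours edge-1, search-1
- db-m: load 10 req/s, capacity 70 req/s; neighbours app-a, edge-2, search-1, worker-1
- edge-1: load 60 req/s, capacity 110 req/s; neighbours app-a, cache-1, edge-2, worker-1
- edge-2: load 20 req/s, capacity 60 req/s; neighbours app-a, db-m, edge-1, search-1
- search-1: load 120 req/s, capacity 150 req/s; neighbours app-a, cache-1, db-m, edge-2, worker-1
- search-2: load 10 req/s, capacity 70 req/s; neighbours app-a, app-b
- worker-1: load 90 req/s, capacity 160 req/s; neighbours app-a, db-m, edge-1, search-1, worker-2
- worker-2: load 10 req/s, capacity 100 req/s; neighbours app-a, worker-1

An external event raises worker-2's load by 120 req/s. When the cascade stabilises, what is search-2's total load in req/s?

Round 1 — worker-2 at 130 > 100. worker-2 crashes.
  worker-2 sheds 130 req/s to app-a, worker-1: 65 each.
    app-a: 70+65 = 135 > 130
    worker-1: 90+65 = 155 ≤ 160
Round 2 — app-a crashes.
  app-a sheds 135 req/s to db-m, edge-1, edge-2, search-1, search-2, worker-1: 22 each (3 lost).
    db-m: 10+22 = 32 ≤ 70
    edge-1: 60+22 = 82 ≤ 110
    edge-2: 20+22 = 42 ≤ 60
    search-1: 120+22 = 142 ≤ 150
    search-2: 10+22 = 32 ≤ 70
    worker-1: 155+22 = 177 > 160
Round 3 — worker-1 crashes.
  worker-1 sheds 177 req/s to db-m, edge-1, search-1: 59 each.
    db-m: 32+59 = 91 > 70
    edge-1: 82+59 = 141 > 110
    search-1: 142+59 = 201 > 150
Round 4 — db-m, edge-1, search-1 crash.
  db-m sheds 91 req/s to edge-2: 91 each.
    edge-2: 42+91 = 133 > 60
  edge-1 sheds 141 req/s to cache-1, edge-2: 70 each (1 lost).
    cache-1: 90+70 = 160 ≤ 160
    edge-2: 133+70 = 203 > 60
  search-1 sheds 201 req/s to cache-1, edge-2: 100 each (1 lost).
    cache-1: 160+100 = 260 > 160
    edge-2: 203+100 = 303 > 60
Round 5 — cache-1, edge-2 crash.
  cache-1 sheds 260 req/s: no online neighbours, lost.
  edge-2 sheds 303 req/s: no online neighbours, lost.
No further crashes.

32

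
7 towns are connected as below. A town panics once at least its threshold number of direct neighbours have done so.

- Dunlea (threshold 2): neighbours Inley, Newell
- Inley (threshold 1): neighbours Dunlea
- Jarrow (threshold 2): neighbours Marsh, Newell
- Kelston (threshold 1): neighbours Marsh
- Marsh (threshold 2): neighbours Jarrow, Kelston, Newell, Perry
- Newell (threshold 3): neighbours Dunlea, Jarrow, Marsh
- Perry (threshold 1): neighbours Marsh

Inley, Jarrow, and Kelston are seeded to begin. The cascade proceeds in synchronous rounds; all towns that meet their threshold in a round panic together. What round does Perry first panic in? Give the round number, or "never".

3

Round 1 — Inley, Jarrow, Kelston panic (initial).
Round 2 — checking thresholds:
  Dunlea: 1 of 2 neighbours < 2, below threshold.
  Marsh: 2 of 4 neighbours ≥ 2, panics.
  Newell: 1 of 3 neighbours < 3, below threshold.
Round 3 — checking thresholds:
  Dunlea: 1 of 2 neighbours < 2, below threshold.
  Newell: 2 of 3 neighbours < 3, below threshold.
  Perry: 1 of 1 neighbours ≥ 1, panics.
Round 4 — no new panics; cascade stops.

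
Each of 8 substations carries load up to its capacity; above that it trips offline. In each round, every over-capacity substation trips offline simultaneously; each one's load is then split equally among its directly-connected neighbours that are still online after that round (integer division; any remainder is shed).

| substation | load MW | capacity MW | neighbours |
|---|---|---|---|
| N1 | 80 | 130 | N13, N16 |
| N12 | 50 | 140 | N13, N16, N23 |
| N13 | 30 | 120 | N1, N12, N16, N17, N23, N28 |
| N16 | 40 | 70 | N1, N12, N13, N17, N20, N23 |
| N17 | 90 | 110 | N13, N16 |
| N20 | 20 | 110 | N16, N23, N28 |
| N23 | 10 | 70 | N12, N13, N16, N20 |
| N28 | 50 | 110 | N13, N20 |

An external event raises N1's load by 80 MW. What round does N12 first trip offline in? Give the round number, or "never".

5

Round 1 — N1 at 160 > 130. N1 trips offline.
  N1 sheds 160 MW to N13, N16: 80 each.
    N13: 30+80 = 110 ≤ 120
    N16: 40+80 = 120 > 70
Round 2 — N16 trips offline.
  N16 sheds 120 MW to N12, N13, N17, N20, N23: 24 each.
    N12: 50+24 = 74 ≤ 140
    N13: 110+24 = 134 > 120
    N17: 90+24 = 114 > 110
    N20: 20+24 = 44 ≤ 110
    N23: 10+24 = 34 ≤ 70
Round 3 — N13, N17 trip offline.
  N13 sheds 134 MW to N12, N23, N28: 44 each (2 lost).
    N12: 74+44 = 118 ≤ 140
    N23: 34+44 = 78 > 70
    N28: 50+44 = 94 ≤ 110
  N17 sheds 114 MW: no online neighbours, lost.
Round 4 — N23 trips offline.
  N23 sheds 78 MW to N12, N20: 39 each.
    N12: 118+39 = 157 > 140
    N20: 44+39 = 83 ≤ 110
Round 5 — N12 trips offline.
  N12 sheds 157 MW: no online neighbours, lost.
No further trips.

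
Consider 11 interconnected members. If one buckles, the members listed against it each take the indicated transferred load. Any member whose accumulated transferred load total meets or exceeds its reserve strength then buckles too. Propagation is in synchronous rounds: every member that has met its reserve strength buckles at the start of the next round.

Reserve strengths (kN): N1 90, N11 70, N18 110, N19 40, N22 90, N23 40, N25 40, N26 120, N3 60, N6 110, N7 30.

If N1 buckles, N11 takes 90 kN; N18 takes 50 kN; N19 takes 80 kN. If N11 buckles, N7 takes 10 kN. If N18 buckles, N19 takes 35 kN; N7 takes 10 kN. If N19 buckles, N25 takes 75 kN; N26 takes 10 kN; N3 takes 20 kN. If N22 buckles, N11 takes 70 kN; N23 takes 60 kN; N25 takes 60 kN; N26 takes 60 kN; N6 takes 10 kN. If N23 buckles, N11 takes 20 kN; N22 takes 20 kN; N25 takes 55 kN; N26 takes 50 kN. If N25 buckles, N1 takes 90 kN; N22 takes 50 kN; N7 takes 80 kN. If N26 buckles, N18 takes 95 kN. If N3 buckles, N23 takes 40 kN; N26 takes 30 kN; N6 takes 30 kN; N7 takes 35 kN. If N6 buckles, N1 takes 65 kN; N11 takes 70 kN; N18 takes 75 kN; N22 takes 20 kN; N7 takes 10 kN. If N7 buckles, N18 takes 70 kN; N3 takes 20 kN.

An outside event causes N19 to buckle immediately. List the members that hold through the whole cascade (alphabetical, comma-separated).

Round 1 — N19 buckles (initial).
  N25: +75 → 75 ≥ 40
  N26: +10 → 10 < 120
  N3: +20 → 20 < 60
Round 2 — N25 buckles.
  N1: +90 → 90 ≥ 90
  N22: +50 → 50 < 90
  N7: +80 → 80 ≥ 30
Round 3 — N1, N7 buckle.
  N11: +90 → 90 ≥ 70
  N18: +50+70 → 120 ≥ 110
  N3: +20 → 40 < 60
Round 4 — N11, N18 buckle.
No further bucklings.

N22, N23, N26, N3, N6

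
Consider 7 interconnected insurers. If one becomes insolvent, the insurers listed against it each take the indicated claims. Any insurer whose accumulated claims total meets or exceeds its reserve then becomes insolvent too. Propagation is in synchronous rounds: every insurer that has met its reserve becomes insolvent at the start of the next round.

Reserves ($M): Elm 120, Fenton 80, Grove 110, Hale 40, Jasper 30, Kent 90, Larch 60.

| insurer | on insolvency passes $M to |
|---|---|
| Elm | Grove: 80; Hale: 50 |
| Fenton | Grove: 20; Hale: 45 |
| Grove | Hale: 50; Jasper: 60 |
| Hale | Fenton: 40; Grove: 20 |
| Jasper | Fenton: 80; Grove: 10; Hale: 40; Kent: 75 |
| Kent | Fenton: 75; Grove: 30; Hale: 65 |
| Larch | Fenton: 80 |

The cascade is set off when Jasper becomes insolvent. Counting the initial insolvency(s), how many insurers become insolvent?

Round 1 — Jasper becomes insolvent (initial).
  Fenton: +80 → 80 ≥ 80
  Grove: +10 → 10 < 110
  Hale: +40 → 40 ≥ 40
  Kent: +75 → 75 < 90
Round 2 — Fenton, Hale become insolvent.
  Grove: +20+20 → 50 < 110
No further insolvencies.

3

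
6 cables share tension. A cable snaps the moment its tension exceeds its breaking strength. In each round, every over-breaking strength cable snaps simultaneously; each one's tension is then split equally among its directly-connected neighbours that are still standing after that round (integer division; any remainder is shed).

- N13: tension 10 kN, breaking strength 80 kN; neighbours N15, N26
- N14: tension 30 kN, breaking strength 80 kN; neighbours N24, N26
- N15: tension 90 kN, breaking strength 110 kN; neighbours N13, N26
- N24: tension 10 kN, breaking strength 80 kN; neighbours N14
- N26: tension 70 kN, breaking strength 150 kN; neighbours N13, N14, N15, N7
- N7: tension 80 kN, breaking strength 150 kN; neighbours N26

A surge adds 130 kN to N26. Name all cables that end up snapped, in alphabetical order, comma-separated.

Round 1 — N26 at 200 > 150. N26 snaps.
  N26 sheds 200 kN to N13, N14, N15, N7: 50 each.
    N13: 10+50 = 60 ≤ 80
    N14: 30+50 = 80 ≤ 80
    N15: 90+50 = 140 > 110
    N7: 80+50 = 130 ≤ 150
Round 2 — N15 snaps.
  N15 sheds 140 kN to N13: 140 each.
    N13: 60+140 = 200 > 80
Round 3 — N13 snaps.
  N13 sheds 200 kN: no online neighbours, lost.
No further breaks.

N13, N15, N26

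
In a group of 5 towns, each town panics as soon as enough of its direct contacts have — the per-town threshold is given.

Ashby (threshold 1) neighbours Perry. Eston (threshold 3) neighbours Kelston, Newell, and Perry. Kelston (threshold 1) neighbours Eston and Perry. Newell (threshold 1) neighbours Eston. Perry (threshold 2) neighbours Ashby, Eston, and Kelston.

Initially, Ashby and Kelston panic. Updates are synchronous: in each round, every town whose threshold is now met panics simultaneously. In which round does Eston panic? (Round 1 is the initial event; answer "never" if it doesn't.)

never

Round 1 — Ashby, Kelston panic (initial).
Round 2 — checking thresholds:
  Eston: 1 of 3 neighbours < 3, below threshold.
  Perry: 2 of 3 neighbours ≥ 2, panics.
Round 3 — no new panics; cascade stops.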